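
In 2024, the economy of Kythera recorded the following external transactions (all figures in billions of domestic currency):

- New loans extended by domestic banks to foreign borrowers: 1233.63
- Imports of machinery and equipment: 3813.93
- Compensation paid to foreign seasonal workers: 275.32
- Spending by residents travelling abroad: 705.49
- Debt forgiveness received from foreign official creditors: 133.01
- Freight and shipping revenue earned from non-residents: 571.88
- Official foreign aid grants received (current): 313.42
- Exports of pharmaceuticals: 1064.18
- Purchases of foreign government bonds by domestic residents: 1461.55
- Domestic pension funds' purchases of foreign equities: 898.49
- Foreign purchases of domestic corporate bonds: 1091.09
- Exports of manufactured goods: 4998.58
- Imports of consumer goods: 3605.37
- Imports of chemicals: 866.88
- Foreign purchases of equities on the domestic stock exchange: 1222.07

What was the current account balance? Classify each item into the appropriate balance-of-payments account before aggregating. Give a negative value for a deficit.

-2318.93

Goods: 1064.18 - 3605.37 - 866.88 - 3813.93 + 4998.58 = -2223.42
Services: 571.88 - 705.49 = -133.61
Primary income: -275.32
Secondary income: 313.42
Current account = (-2223.42) + (-133.61) + (-275.32) + 313.42 = -2318.93
(Excluded from the current account — financial account: new loans extended by domestic banks to foreign borrowers 1233.63, purchases of foreign government bonds by domestic residents 1461.55, domestic pension funds' purchases of foreign equities 898.49, foreign purchases of domestic corporate bonds 1091.09, foreign purchases of equities on the domestic stock exchange 1222.07; capital account: debt forgiveness received from foreign official creditors 133.01.)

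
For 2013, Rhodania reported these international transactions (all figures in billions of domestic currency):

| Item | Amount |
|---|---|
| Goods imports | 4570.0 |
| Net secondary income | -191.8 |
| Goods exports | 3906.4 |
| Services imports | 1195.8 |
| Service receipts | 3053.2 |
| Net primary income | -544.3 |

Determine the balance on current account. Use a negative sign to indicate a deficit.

457.7

Goods balance = 3906.4 - 4570.0 = -663.6
Services balance = 3053.2 - 1195.8 = 1857.4
Trade balance (goods + services) = -663.6 + 1857.4 = 1193.8
Net primary income = -544.3
Net secondary income = -191.8
Current account = 1193.8 + (-544.3) + (-191.8) = 457.7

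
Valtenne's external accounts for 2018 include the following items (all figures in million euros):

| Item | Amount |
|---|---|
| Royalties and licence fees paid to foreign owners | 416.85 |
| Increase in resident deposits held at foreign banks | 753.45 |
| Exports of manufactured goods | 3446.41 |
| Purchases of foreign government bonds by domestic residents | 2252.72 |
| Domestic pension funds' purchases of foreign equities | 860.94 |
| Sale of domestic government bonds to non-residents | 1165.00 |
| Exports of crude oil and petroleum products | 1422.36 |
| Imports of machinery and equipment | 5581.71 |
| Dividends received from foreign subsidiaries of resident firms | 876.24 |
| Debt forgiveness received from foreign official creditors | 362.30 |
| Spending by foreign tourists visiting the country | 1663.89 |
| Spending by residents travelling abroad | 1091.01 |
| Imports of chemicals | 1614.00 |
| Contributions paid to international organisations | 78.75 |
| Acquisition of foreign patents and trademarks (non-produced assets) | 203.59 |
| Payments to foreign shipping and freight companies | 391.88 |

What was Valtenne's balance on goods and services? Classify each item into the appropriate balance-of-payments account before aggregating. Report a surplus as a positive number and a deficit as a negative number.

-2562.79

Goods: 1422.36 - 1614.00 + 3446.41 - 5581.71 = -2326.94
Services: -1091.01 + 1663.89 - 391.88 - 416.85 = -235.85
Trade balance = -2326.94 + (-235.85) = -2562.79
(Excluded from the trade balance — financial account: increase in resident deposits held at foreign banks 753.45, purchases of foreign government bonds by domestic residents 2252.72, domestic pension funds' purchases of foreign equities 860.94, sale of domestic government bonds to non-residents 1165.00; primary income: dividends received from foreign subsidiaries of resident firms 876.24; capital account: debt forgiveness received from foreign official creditors 362.30, acquisition of foreign patents and trademarks (non-produced assets) 203.59; secondary income: contributions paid to international organisations 78.75.)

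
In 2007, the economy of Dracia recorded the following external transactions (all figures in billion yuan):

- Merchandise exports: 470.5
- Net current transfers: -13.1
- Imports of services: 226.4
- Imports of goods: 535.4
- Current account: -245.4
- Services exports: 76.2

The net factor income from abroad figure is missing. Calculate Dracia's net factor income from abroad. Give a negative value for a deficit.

-17.2

Current account = goods balance + services balance + net primary income + net secondary income
Sum of the known components = -228.2
Net factor income from abroad = CA - (known components) = -245.4 - (-228.2) = -17.2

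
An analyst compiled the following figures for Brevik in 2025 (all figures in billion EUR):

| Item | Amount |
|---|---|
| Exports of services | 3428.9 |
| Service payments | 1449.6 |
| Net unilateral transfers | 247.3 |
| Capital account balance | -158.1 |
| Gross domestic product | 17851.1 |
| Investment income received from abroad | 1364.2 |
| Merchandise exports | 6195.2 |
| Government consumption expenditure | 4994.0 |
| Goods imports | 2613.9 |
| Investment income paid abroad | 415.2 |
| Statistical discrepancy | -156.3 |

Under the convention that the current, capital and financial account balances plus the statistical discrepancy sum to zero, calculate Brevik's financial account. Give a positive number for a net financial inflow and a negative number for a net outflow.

Goods balance = 6195.2 - 2613.9 = 3581.3
Services balance = 3428.9 - 1449.6 = 1979.3
Trade balance (goods + services) = 3581.3 + 1979.3 = 5560.6
Net primary income = 1364.2 - 415.2 = 949.0
Net secondary income = 247.3
Current account = 5560.6 + 949.0 + 247.3 = 6756.9
Financial account = -(6756.9 + (-158.1) + (-156.3)) = -6442.5

-6442.5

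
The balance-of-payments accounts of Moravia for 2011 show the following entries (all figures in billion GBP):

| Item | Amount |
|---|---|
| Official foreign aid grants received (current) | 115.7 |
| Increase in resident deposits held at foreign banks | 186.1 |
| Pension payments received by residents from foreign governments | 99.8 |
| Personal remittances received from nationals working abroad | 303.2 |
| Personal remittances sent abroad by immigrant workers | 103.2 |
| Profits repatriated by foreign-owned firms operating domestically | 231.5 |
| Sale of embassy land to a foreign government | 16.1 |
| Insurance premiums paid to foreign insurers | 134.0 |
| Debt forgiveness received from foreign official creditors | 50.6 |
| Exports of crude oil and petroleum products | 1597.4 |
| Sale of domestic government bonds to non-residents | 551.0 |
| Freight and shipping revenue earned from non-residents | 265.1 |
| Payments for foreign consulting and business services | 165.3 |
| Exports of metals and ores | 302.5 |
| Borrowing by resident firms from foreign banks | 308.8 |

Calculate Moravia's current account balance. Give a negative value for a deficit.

Goods: 1597.4 + 302.5 = 1899.9
Services: -165.3 + 265.1 - 134.0 = -34.2
Primary income: -231.5
Secondary income: 115.7 + 303.2 + 99.8 - 103.2 = 415.5
Current account = 1899.9 + (-34.2) + (-231.5) + 415.5 = 2049.7
(Excluded from the current account — financial account: increase in resident deposits held at foreign banks 186.1, sale of domestic government bonds to non-residents 551.0, borrowing by resident firms from foreign banks 308.8; capital account: sale of embassy land to a foreign government 16.1, debt forgiveness received from foreign official creditors 50.6.)

2049.7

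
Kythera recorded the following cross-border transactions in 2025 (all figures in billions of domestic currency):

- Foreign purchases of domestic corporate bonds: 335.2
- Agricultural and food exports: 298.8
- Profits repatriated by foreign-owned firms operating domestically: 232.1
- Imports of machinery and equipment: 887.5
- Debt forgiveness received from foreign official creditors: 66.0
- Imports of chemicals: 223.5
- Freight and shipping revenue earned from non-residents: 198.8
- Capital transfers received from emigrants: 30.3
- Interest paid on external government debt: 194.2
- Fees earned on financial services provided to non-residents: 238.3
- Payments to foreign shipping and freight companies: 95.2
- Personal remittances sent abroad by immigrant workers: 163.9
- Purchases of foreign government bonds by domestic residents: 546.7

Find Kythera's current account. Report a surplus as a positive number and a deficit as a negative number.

-1060.5

Goods: -223.5 + 298.8 - 887.5 = -812.2
Services: -95.2 + 238.3 + 198.8 = 341.9
Primary income: -194.2 - 232.1 = -426.3
Secondary income: -163.9
Current account = (-812.2) + 341.9 + (-426.3) + (-163.9) = -1060.5
(Excluded from the current account — financial account: foreign purchases of domestic corporate bonds 335.2, purchases of foreign government bonds by domestic residents 546.7; capital account: debt forgiveness received from foreign official creditors 66.0, capital transfers received from emigrants 30.3.)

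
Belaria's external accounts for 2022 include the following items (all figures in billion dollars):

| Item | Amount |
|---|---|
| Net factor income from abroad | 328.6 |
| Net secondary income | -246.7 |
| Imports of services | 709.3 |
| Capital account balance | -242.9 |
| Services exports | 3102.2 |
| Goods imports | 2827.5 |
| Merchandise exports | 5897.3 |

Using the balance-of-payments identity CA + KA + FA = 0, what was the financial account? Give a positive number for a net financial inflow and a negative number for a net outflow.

-5301.7

Goods balance = 5897.3 - 2827.5 = 3069.8
Services balance = 3102.2 - 709.3 = 2392.9
Trade balance (goods + services) = 3069.8 + 2392.9 = 5462.7
Net primary income = 328.6
Net secondary income = -246.7
Current account = 5462.7 + 328.6 + (-246.7) = 5544.6
Financial account = -(5544.6 + (-242.9)) = -5301.7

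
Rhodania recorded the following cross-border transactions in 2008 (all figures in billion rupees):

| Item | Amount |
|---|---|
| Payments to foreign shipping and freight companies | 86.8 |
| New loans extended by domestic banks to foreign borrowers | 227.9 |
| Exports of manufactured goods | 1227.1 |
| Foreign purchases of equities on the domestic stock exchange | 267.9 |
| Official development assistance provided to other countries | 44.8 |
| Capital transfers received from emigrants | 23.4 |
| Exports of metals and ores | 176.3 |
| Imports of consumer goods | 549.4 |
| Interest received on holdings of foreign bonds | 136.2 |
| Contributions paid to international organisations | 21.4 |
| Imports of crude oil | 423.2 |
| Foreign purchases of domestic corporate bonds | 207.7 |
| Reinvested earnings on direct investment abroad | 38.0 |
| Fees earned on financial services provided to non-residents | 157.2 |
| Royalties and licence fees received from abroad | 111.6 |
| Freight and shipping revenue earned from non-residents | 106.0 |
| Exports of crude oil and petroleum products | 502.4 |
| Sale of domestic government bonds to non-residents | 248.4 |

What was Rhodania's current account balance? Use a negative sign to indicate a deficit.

Goods: 1227.1 + 176.3 - 423.2 - 549.4 + 502.4 = 933.2
Services: 106.0 + 111.6 - 86.8 + 157.2 = 288.0
Primary income: 136.2 + 38.0 = 174.2
Secondary income: -44.8 - 21.4 = -66.2
Current account = 933.2 + 288.0 + 174.2 + (-66.2) = 1329.2
(Excluded from the current account — financial account: new loans extended by domestic banks to foreign borrowers 227.9, foreign purchases of equities on the domestic stock exchange 267.9, foreign purchases of domestic corporate bonds 207.7, sale of domestic government bonds to non-residents 248.4; capital account: capital transfers received from emigrants 23.4.)

1329.2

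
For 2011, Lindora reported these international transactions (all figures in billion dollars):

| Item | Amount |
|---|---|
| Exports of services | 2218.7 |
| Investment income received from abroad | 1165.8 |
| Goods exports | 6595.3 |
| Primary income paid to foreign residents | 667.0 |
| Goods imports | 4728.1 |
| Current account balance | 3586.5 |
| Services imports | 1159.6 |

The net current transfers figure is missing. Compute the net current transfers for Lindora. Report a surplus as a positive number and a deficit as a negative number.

161.4

Current account = goods balance + services balance + net primary income + net secondary income
Sum of the known components = 3425.1
Net current transfers = CA - (known components) = 3586.5 - 3425.1 = 161.4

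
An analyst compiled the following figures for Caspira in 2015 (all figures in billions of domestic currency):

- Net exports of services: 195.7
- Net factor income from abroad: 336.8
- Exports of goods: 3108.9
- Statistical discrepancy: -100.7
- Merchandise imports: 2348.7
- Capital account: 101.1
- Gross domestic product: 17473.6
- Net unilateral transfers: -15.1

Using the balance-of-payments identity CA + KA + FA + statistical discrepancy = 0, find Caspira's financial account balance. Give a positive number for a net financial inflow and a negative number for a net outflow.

-1278.0

Goods balance = 3108.9 - 2348.7 = 760.2
Services balance = 195.7
Trade balance (goods + services) = 760.2 + 195.7 = 955.9
Net primary income = 336.8
Net secondary income = -15.1
Current account = 955.9 + 336.8 + (-15.1) = 1277.6
Financial account = -(1277.6 + 101.1 + (-100.7)) = -1278.0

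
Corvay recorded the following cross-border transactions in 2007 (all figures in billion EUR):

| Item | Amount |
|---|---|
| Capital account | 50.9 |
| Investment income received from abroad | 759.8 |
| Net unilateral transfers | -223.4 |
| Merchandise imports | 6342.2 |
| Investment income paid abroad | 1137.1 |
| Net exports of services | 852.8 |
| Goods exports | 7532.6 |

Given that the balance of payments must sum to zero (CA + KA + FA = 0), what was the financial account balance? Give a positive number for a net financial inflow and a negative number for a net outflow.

Goods balance = 7532.6 - 6342.2 = 1190.4
Services balance = 852.8
Trade balance (goods + services) = 1190.4 + 852.8 = 2043.2
Net primary income = 759.8 - 1137.1 = -377.3
Net secondary income = -223.4
Current account = 2043.2 + (-377.3) + (-223.4) = 1442.5
Financial account = -(1442.5 + 50.9) = -1493.4

-1493.4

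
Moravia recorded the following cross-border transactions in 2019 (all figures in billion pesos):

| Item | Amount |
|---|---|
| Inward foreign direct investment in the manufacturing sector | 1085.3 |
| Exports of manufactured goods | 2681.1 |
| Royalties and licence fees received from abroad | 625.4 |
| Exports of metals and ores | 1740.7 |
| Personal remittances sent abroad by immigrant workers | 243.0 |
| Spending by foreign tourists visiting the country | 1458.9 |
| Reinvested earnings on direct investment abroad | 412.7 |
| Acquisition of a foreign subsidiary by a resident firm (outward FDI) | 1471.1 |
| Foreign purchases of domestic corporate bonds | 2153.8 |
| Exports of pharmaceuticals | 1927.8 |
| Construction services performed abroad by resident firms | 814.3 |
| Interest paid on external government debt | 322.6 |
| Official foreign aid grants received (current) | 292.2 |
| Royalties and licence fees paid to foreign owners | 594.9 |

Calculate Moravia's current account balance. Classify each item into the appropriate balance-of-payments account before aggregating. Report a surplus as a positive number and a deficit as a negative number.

Goods: 1740.7 + 1927.8 + 2681.1 = 6349.6
Services: 814.3 + 1458.9 + 625.4 - 594.9 = 2303.7
Primary income: -322.6 + 412.7 = 90.1
Secondary income: 292.2 - 243.0 = 49.2
Current account = 6349.6 + 2303.7 + 90.1 + 49.2 = 8792.6
(Excluded from the current account — financial account: inward foreign direct investment in the manufacturing sector 1085.3, acquisition of a foreign subsidiary by a resident firm (outward FDI) 1471.1, foreign purchases of domestic corporate bonds 2153.8.)

8792.6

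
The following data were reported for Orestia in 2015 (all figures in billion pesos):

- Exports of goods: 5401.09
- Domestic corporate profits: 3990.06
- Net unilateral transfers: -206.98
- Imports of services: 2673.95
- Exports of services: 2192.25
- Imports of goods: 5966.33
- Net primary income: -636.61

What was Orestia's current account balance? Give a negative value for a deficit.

-1890.53

Goods balance = 5401.09 - 5966.33 = -565.24
Services balance = 2192.25 - 2673.95 = -481.70
Trade balance (goods + services) = -565.24 + (-481.70) = -1046.94
Net primary income = -636.61
Net secondary income = -206.98
Current account = -1046.94 + (-636.61) + (-206.98) = -1890.53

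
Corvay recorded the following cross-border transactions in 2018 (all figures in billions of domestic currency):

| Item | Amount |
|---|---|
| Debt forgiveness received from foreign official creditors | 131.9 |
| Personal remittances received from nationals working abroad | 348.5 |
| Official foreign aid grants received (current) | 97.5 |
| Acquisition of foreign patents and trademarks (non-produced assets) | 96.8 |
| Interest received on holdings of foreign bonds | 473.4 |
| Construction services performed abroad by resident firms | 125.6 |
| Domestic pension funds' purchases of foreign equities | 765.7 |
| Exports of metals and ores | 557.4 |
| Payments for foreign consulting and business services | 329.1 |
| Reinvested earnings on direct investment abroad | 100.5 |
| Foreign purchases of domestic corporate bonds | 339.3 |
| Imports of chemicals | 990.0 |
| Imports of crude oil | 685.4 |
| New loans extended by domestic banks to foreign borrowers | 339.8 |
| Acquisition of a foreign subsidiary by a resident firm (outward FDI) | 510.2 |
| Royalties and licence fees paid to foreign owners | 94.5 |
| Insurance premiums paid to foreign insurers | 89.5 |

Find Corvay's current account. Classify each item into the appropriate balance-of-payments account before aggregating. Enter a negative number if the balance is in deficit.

Goods: 557.4 - 990.0 - 685.4 = -1118.0
Services: -89.5 - 329.1 - 94.5 + 125.6 = -387.5
Primary income: 473.4 + 100.5 = 573.9
Secondary income: 97.5 + 348.5 = 446.0
Current account = (-1118.0) + (-387.5) + 573.9 + 446.0 = -485.6
(Excluded from the current account — capital account: debt forgiveness received from foreign official creditors 131.9, acquisition of foreign patents and trademarks (non-produced assets) 96.8; financial account: domestic pension funds' purchases of foreign equities 765.7, foreign purchases of domestic corporate bonds 339.3, new loans extended by domestic banks to foreign borrowers 339.8, acquisition of a foreign subsidiary by a resident firm (outward FDI) 510.2.)

-485.6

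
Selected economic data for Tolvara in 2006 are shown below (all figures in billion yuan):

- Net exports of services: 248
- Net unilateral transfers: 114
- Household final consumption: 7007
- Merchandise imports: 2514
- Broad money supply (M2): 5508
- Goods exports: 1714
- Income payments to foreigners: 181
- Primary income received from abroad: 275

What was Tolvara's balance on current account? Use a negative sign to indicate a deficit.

-344

Goods balance = 1714 - 2514 = -800
Services balance = 248
Trade balance (goods + services) = -800 + 248 = -552
Net primary income = 275 - 181 = 94
Net secondary income = 114
Current account = -552 + 94 + 114 = -344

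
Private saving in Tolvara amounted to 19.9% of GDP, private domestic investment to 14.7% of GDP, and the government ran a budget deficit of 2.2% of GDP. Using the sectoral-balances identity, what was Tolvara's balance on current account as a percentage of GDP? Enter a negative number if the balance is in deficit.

3.0

By the sectoral-balances identity, CA = (S_private - I) + (T - G).
Private balance = 19.9 - 14.7 = 5.2
Government balance (T - G) = -2.2
CA = 5.2 + (-2.2) = 3.0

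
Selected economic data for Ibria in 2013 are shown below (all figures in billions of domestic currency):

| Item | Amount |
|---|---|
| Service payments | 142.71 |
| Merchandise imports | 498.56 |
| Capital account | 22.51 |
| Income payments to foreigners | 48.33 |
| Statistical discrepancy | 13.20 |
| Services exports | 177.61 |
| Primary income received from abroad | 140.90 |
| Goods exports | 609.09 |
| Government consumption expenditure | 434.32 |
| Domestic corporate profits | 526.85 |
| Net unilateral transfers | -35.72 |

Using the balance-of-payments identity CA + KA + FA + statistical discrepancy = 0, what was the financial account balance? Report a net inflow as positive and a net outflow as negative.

-237.99

Goods balance = 609.09 - 498.56 = 110.53
Services balance = 177.61 - 142.71 = 34.90
Trade balance (goods + services) = 110.53 + 34.90 = 145.43
Net primary income = 140.90 - 48.33 = 92.57
Net secondary income = -35.72
Current account = 145.43 + 92.57 + (-35.72) = 202.28
Financial account = -(202.28 + 22.51 + 13.20) = -237.99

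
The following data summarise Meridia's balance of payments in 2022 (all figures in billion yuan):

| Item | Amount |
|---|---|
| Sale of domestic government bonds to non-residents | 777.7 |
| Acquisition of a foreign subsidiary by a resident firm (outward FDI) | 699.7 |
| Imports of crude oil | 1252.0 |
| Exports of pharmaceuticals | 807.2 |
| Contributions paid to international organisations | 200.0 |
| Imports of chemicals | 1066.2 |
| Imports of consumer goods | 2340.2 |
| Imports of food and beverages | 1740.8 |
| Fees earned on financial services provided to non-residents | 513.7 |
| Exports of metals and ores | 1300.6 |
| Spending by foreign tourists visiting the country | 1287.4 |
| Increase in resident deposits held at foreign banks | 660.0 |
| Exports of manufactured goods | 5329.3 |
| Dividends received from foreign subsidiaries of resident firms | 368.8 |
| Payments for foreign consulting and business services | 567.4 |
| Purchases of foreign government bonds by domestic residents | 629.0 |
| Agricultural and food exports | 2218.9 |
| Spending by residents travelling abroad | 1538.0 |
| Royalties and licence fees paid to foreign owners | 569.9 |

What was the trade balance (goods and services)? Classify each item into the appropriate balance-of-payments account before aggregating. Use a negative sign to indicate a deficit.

Goods: -2340.2 + 2218.9 - 1252.0 - 1740.8 + 1300.6 + 5329.3 - 1066.2 + 807.2 = 3256.8
Services: 513.7 - 567.4 - 1538.0 + 1287.4 - 569.9 = -874.2
Trade balance = 3256.8 + (-874.2) = 2382.6
(Excluded from the trade balance — financial account: sale of domestic government bonds to non-residents 777.7, acquisition of a foreign subsidiary by a resident firm (outward FDI) 699.7, increase in resident deposits held at foreign banks 660.0, purchases of foreign government bonds by domestic residents 629.0; secondary income: contributions paid to international organisations 200.0; primary income: dividends received from foreign subsidiaries of resident firms 368.8.)

2382.6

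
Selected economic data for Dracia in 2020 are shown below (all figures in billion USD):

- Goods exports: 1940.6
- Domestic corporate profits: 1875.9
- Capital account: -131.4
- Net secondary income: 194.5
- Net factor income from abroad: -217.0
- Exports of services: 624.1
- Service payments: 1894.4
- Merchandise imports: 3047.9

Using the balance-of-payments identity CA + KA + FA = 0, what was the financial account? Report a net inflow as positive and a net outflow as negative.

Goods balance = 1940.6 - 3047.9 = -1107.3
Services balance = 624.1 - 1894.4 = -1270.3
Trade balance (goods + services) = -1107.3 + (-1270.3) = -2377.6
Net primary income = -217.0
Net secondary income = 194.5
Current account = -2377.6 + (-217.0) + 194.5 = -2400.1
Financial account = -(-2400.1 + (-131.4)) = 2531.5

2531.5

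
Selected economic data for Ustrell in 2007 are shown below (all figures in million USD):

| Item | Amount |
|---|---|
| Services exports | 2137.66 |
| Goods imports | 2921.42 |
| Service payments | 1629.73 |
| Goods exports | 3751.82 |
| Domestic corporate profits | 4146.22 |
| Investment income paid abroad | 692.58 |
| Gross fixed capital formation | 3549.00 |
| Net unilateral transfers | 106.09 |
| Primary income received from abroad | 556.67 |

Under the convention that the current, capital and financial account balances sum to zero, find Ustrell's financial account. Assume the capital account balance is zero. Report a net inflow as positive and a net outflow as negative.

Goods balance = 3751.82 - 2921.42 = 830.40
Services balance = 2137.66 - 1629.73 = 507.93
Trade balance (goods + services) = 830.40 + 507.93 = 1338.33
Net primary income = 556.67 - 692.58 = -135.91
Net secondary income = 106.09
Current account = 1338.33 + (-135.91) + 106.09 = 1308.51
Financial account = -(1308.51) = -1308.51

-1308.51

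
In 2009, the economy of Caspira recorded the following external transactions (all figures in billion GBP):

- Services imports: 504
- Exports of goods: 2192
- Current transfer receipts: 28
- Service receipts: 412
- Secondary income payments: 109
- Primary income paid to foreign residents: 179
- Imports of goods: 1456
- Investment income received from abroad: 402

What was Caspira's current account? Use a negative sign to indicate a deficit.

786

Goods balance = 2192 - 1456 = 736
Services balance = 412 - 504 = -92
Trade balance (goods + services) = 736 + (-92) = 644
Net primary income = 402 - 179 = 223
Net secondary income = 28 - 109 = -81
Current account = 644 + 223 + (-81) = 786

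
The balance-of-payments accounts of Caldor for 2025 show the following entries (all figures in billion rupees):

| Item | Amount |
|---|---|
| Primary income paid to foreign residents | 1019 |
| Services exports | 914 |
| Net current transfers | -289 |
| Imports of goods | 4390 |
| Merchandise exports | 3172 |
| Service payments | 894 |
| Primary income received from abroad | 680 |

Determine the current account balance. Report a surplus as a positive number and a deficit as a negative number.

-1826

Goods balance = 3172 - 4390 = -1218
Services balance = 914 - 894 = 20
Trade balance (goods + services) = -1218 + 20 = -1198
Net primary income = 680 - 1019 = -339
Net secondary income = -289
Current account = -1198 + (-339) + (-289) = -1826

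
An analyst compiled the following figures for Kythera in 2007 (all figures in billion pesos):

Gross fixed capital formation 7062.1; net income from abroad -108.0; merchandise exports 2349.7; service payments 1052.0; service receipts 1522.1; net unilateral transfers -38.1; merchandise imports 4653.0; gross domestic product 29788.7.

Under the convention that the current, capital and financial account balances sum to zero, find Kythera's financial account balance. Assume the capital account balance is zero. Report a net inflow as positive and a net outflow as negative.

1979.3

Goods balance = 2349.7 - 4653.0 = -2303.3
Services balance = 1522.1 - 1052.0 = 470.1
Trade balance (goods + services) = -2303.3 + 470.1 = -1833.2
Net primary income = -108.0
Net secondary income = -38.1
Current account = -1833.2 + (-108.0) + (-38.1) = -1979.3
Financial account = -(-1979.3) = 1979.3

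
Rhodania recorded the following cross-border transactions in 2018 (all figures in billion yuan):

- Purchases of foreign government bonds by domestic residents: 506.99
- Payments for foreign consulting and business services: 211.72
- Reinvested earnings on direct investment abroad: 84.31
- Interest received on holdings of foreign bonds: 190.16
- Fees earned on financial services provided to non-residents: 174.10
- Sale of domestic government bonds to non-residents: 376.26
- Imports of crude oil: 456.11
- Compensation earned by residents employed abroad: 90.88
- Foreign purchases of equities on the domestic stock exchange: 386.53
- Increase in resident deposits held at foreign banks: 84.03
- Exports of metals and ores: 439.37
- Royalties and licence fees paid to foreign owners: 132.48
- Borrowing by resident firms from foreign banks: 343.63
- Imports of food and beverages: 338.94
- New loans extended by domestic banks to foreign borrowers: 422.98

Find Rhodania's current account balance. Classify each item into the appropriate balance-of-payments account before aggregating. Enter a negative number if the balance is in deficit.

Goods: 439.37 - 338.94 - 456.11 = -355.68
Services: 174.10 - 132.48 - 211.72 = -170.10
Primary income: 84.31 + 90.88 + 190.16 = 365.35
Current account = (-355.68) + (-170.10) + 365.35 = -160.43
(Excluded from the current account — financial account: purchases of foreign government bonds by domestic residents 506.99, sale of domestic government bonds to non-residents 376.26, foreign purchases of equities on the domestic stock exchange 386.53, increase in resident deposits held at foreign banks 84.03, borrowing by resident firms from foreign banks 343.63, new loans extended by domestic banks to foreign borrowers 422.98.)

-160.43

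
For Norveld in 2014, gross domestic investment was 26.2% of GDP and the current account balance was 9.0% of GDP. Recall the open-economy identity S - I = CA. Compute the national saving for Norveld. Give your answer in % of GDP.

S = I + CA = 26.2 + 9.0 = 35.2

35.2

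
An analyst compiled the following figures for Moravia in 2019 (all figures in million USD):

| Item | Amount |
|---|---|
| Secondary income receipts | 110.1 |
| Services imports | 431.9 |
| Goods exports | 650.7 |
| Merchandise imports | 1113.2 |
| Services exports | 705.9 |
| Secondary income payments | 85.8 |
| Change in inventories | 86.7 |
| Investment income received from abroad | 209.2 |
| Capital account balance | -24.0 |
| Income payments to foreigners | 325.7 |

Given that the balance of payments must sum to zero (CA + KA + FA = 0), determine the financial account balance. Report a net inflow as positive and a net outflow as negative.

Goods balance = 650.7 - 1113.2 = -462.5
Services balance = 705.9 - 431.9 = 274.0
Trade balance (goods + services) = -462.5 + 274.0 = -188.5
Net primary income = 209.2 - 325.7 = -116.5
Net secondary income = 110.1 - 85.8 = 24.3
Current account = -188.5 + (-116.5) + 24.3 = -280.7
Financial account = -(-280.7 + (-24.0)) = 304.7

304.7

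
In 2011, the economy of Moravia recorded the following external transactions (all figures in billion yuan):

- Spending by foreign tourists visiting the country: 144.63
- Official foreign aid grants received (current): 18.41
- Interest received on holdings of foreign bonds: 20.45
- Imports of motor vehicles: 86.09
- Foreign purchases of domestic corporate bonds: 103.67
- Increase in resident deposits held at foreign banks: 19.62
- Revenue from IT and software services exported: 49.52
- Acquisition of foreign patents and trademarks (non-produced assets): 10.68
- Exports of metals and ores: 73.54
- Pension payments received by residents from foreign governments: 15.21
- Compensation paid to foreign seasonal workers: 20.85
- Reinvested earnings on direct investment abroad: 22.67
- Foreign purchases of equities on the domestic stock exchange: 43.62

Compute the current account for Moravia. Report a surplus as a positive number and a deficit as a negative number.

237.49

Goods: -86.09 + 73.54 = -12.55
Services: 49.52 + 144.63 = 194.15
Primary income: 22.67 + 20.45 - 20.85 = 22.27
Secondary income: 15.21 + 18.41 = 33.62
Current account = (-12.55) + 194.15 + 22.27 + 33.62 = 237.49
(Excluded from the current account — financial account: foreign purchases of domestic corporate bonds 103.67, increase in resident deposits held at foreign banks 19.62, foreign purchases of equities on the domestic stock exchange 43.62; capital account: acquisition of foreign patents and trademarks (non-produced assets) 10.68.)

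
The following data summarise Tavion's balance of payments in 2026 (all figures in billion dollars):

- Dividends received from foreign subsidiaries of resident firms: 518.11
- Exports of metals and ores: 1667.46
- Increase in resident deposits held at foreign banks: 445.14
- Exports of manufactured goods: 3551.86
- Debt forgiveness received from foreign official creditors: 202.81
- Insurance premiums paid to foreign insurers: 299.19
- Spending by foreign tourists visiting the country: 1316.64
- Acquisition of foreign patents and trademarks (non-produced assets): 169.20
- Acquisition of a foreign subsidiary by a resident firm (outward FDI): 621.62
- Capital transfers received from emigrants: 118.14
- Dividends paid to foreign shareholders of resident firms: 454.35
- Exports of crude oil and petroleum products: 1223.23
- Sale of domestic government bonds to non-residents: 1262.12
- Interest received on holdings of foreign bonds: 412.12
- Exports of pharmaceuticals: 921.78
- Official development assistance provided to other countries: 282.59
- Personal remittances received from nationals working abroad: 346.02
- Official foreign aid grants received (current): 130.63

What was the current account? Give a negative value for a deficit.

Goods: 1223.23 + 3551.86 + 1667.46 + 921.78 = 7364.33
Services: -299.19 + 1316.64 = 1017.45
Primary income: 518.11 + 412.12 - 454.35 = 475.88
Secondary income: 130.63 - 282.59 + 346.02 = 194.06
Current account = 7364.33 + 1017.45 + 475.88 + 194.06 = 9051.72
(Excluded from the current account — financial account: increase in resident deposits held at foreign banks 445.14, acquisition of a foreign subsidiary by a resident firm (outward FDI) 621.62, sale of domestic government bonds to non-residents 1262.12; capital account: debt forgiveness received from foreign official creditors 202.81, acquisition of foreign patents and trademarks (non-produced assets) 169.20, capital transfers received from emigrants 118.14.)

9051.72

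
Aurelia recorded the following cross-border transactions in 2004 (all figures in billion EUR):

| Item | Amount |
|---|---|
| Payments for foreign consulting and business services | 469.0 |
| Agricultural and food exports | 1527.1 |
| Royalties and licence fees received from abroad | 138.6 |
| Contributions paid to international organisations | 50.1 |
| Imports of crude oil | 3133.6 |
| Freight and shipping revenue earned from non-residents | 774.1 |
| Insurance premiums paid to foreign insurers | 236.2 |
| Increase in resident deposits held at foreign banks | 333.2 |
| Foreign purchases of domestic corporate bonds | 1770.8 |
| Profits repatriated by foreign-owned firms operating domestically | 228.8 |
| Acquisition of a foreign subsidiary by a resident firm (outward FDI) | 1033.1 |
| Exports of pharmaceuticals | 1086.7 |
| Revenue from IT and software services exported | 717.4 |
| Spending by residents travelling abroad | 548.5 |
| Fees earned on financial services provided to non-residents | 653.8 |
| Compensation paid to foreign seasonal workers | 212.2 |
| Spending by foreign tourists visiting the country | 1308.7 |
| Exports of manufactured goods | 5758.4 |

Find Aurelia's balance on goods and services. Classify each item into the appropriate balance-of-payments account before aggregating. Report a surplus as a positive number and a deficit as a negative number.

7577.5

Goods: 1086.7 - 3133.6 + 1527.1 + 5758.4 = 5238.6
Services: 1308.7 - 469.0 + 653.8 + 138.6 + 774.1 + 717.4 - 236.2 - 548.5 = 2338.9
Trade balance = 5238.6 + 2338.9 = 7577.5
(Excluded from the trade balance — secondary income: contributions paid to international organisations 50.1; financial account: increase in resident deposits held at foreign banks 333.2, foreign purchases of domestic corporate bonds 1770.8, acquisition of a foreign subsidiary by a resident firm (outward FDI) 1033.1; primary income: profits repatriated by foreign-owned firms operating domestically 228.8, compensation paid to foreign seasonal workers 212.2.)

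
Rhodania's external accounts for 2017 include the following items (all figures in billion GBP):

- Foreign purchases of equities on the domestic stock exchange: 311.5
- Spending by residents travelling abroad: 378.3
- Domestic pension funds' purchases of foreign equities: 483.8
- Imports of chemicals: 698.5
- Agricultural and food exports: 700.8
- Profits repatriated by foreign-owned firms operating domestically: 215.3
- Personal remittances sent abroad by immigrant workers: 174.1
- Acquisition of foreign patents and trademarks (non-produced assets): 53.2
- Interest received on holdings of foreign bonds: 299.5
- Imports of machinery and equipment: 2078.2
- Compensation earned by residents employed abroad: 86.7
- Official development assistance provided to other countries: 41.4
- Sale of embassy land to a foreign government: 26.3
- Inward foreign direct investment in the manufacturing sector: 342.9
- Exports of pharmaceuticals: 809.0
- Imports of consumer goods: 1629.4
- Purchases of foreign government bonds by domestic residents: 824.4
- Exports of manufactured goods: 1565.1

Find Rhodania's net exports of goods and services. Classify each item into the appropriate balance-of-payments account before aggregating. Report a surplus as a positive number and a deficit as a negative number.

-1709.5

Goods: 809.0 + 1565.1 + 700.8 - 698.5 - 2078.2 - 1629.4 = -1331.2
Services: -378.3
Trade balance = -1331.2 + (-378.3) = -1709.5
(Excluded from the trade balance — financial account: foreign purchases of equities on the domestic stock exchange 311.5, domestic pension funds' purchases of foreign equities 483.8, inward foreign direct investment in the manufacturing sector 342.9, purchases of foreign government bonds by domestic residents 824.4; primary income: profits repatriated by foreign-owned firms operating domestically 215.3, interest received on holdings of foreign bonds 299.5, compensation earned by residents employed abroad 86.7; secondary income: personal remittances sent abroad by immigrant workers 174.1, official development assistance provided to other countries 41.4; capital account: acquisition of foreign patents and trademarks (non-produced assets) 53.2, sale of embassy land to a foreign government 26.3.)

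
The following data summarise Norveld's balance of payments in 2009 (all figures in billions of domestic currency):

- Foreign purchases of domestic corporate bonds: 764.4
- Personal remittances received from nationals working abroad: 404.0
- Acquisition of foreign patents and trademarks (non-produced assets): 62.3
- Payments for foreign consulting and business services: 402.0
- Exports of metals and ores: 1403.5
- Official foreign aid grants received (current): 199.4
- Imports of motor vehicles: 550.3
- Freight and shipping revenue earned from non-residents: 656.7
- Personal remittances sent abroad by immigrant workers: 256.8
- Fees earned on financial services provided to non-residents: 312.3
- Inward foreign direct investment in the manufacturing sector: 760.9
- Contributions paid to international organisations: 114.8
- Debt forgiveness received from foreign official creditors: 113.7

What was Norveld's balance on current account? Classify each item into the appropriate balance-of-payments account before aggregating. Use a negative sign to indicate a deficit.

Goods: 1403.5 - 550.3 = 853.2
Services: 656.7 - 402.0 + 312.3 = 567.0
Secondary income: 404.0 + 199.4 - 114.8 - 256.8 = 231.8
Current account = 853.2 + 567.0 + 231.8 = 1652.0
(Excluded from the current account — financial account: foreign purchases of domestic corporate bonds 764.4, inward foreign direct investment in the manufacturing sector 760.9; capital account: acquisition of foreign patents and trademarks (non-produced assets) 62.3, debt forgiveness received from foreign official creditors 113.7.)

1652.0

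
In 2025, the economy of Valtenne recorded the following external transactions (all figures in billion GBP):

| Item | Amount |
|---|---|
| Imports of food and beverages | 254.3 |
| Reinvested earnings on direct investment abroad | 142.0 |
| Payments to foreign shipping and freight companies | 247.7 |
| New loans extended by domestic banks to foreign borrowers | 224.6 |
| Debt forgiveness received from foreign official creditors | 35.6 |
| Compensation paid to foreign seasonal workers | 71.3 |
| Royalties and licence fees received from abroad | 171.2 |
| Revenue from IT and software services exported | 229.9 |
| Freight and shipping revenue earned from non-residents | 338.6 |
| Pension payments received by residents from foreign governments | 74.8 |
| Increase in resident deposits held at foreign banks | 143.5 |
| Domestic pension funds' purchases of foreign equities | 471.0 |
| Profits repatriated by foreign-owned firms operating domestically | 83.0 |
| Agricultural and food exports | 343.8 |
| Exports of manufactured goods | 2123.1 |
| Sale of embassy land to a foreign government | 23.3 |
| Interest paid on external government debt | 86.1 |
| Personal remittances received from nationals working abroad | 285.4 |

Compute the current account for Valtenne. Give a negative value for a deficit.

Goods: 2123.1 - 254.3 + 343.8 = 2212.6
Services: 229.9 + 338.6 + 171.2 - 247.7 = 492.0
Primary income: -71.3 - 83.0 + 142.0 - 86.1 = -98.4
Secondary income: 285.4 + 74.8 = 360.2
Current account = 2212.6 + 492.0 + (-98.4) + 360.2 = 2966.4
(Excluded from the current account — financial account: new loans extended by domestic banks to foreign borrowers 224.6, increase in resident deposits held at foreign banks 143.5, domestic pension funds' purchases of foreign equities 471.0; capital account: debt forgiveness received from foreign official creditors 35.6, sale of embassy land to a foreign government 23.3.)

2966.4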